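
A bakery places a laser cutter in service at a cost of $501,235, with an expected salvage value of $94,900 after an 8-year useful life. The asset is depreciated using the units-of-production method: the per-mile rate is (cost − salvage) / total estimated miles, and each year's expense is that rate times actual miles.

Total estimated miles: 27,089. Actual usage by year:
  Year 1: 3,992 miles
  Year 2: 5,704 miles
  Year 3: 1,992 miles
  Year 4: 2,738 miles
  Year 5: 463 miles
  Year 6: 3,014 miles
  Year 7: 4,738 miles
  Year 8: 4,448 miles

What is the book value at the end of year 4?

$284,845

Depreciable base = $501,235 − $94,900 = $406,335.
Rate = $406,335 / 27,089 miles = $15 per mile.
Year 1: 3,992 × $15 = $59,880. Book value $441,355.
Year 2: 5,704 × $15 = $85,560. Book value $355,795.
Year 3: 1,992 × $15 = $29,880. Book value $325,915.
Year 4: 2,738 × $15 = $41,070. Book value $284,845.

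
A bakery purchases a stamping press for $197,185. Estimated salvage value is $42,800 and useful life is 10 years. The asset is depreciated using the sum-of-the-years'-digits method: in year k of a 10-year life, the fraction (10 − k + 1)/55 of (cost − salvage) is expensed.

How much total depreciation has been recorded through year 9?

Depreciable base = $197,185 − $42,800 = $154,385.
Sum of the years' digits = 10+9+8+7+6+5+4+3+2+1 = 55.
Year 1: $154,385 × 10/55 = $28,070. Book value $169,115.
Year 2: $154,385 × 9/55 = $25,263. Book value $143,852.
Year 3: $154,385 × 8/55 = $22,456. Book value $121,396.
Year 4: $154,385 × 7/55 = $19,649. Book value $101,747.
Year 5: $154,385 × 6/55 = $16,842. Book value $84,905.
Year 6: $154,385 × 5/55 = $14,035. Book value $70,870.
Year 7: $154,385 × 4/55 = $11,228. Book value $59,642.
Year 8: $154,385 × 3/55 = $8,421. Book value $51,221.
Year 9: $154,385 × 2/55 = $5,614. Book value $45,607.
Accumulated through year 9 = $197,185 − $45,607 = $151,578.

$151,578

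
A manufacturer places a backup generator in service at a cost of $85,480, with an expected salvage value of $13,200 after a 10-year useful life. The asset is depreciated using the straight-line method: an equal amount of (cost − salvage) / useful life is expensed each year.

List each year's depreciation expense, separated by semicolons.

$7,228; $7,228; $7,228; $7,228; $7,228; $7,228; $7,228; $7,228; $7,228; $7,228

Depreciable base = $85,480 − $13,200 = $72,280.
Annual expense = $72,280 / 10 = $7,228.
End of year 1: book value $78,252.
End of year 2: book value $71,024.
End of year 3: book value $63,796.
End of year 4: book value $56,568.
End of year 5: book value $49,340.
End of year 6: book value $42,112.
End of year 7: book value $34,884.
End of year 8: book value $27,656.
End of year 9: book value $20,428.
End of year 10: book value $13,200.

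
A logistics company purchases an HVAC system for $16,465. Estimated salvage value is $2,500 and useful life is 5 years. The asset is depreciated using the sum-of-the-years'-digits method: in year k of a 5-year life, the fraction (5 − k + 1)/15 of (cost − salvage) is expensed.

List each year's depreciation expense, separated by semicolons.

$4,655; $3,724; $2,793; $1,862; $931

Depreciable base = $16,465 − $2,500 = $13,965.
Sum of the years' digits = 5+4+3+2+1 = 15.
Year 1: $13,965 × 5/15 = $4,655. Book value $11,810.
Year 2: $13,965 × 4/15 = $3,724. Book value $8,086.
Year 3: $13,965 × 3/15 = $2,793. Book value $5,293.
Year 4: $13,965 × 2/15 = $1,862. Book value $3,431.
Year 5: $13,965 × 1/15 = $931. Book value $2,500.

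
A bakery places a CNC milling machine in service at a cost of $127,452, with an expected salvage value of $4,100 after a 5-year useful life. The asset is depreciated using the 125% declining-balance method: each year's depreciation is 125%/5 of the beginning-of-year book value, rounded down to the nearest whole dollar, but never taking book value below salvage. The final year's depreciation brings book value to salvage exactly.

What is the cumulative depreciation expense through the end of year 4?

$87,125

Depreciable base = $127,452 − $4,100 = $123,352.
Year 1: ⌊$127,452 × 125%/5⌋ = $31,863. Book value $95,589.
Year 2: ⌊$95,589 × 125%/5⌋ = $23,897. Book value $71,692.
Year 3: ⌊$71,692 × 125%/5⌋ = $17,923. Book value $53,769.
Year 4: ⌊$53,769 × 125%/5⌋ = $13,442. Book value $40,327.
Accumulated through year 4 = $127,452 − $40,327 = $87,125.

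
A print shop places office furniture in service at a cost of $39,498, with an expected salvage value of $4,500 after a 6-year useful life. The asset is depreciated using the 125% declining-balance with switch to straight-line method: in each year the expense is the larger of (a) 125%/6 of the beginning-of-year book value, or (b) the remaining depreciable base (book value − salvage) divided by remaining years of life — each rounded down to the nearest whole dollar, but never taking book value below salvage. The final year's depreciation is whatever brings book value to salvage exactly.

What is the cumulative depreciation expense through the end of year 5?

Depreciable base = $39,498 − $4,500 = $34,998.
Year 1: DB = ⌊$39,498 × 125%/6⌋ = $8,228; SL = ⌊$34,998/6⌋ = $5,833 → take DB $8,228. Book value $31,270.
Year 2: DB = ⌊$31,270 × 125%/6⌋ = $6,514; SL = ⌊$26,770/5⌋ = $5,354 → take DB $6,514. Book value $24,756.
Year 3: DB = ⌊$24,756 × 125%/6⌋ = $5,157; SL = ⌊$20,256/4⌋ = $5,064 → take DB $5,157. Book value $19,599.
Year 4: DB = ⌊$19,599 × 125%/6⌋ = $4,083; SL = ⌊$15,099/3⌋ = $5,033 → take SL $5,033. Book value $14,566.
Year 5: DB = ⌊$14,566 × 125%/6⌋ = $3,034; SL = ⌊$10,066/2⌋ = $5,033 → take SL $5,033. Book value $9,533.
Accumulated through year 5 = $39,498 − $9,533 = $29,965.

$29,965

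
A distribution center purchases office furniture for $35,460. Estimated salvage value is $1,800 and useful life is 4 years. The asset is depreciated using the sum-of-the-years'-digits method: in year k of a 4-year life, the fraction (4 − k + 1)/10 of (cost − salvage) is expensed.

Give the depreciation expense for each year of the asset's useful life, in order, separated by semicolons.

$13,464; $10,098; $6,732; $3,366

Depreciable base = $35,460 − $1,800 = $33,660.
Sum of the years' digits = 4+3+2+1 = 10.
Year 1: $33,660 × 4/10 = $13,464. Book value $21,996.
Year 2: $33,660 × 3/10 = $10,098. Book value $11,898.
Year 3: $33,660 × 2/10 = $6,732. Book value $5,166.
Year 4: $33,660 × 1/10 = $3,366. Book value $1,800.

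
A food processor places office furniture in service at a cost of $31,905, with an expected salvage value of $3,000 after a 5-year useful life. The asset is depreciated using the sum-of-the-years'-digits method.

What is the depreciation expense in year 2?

Depreciable base = $31,905 − $3,000 = $28,905.
Sum of the years' digits = 5+4+3+2+1 = 15.
Year 1: $28,905 × 5/15 = $9,635. Book value $22,270.
Year 2: $28,905 × 4/15 = $7,708. Book value $14,562.

$7,708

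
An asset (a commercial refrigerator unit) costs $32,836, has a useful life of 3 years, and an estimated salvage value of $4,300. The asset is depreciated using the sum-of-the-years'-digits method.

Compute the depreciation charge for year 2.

$9,512

Depreciable base = $32,836 − $4,300 = $28,536.
Sum of the years' digits = 3+2+1 = 6.
Year 1: $28,536 × 3/6 = $14,268. Book value $18,568.
Year 2: $28,536 × 2/6 = $9,512. Book value $9,056.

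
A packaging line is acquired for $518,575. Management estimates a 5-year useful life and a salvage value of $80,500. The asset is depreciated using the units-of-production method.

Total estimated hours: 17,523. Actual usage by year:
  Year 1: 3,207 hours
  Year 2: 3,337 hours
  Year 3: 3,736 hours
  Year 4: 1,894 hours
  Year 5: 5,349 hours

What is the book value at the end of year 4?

Depreciable base = $518,575 − $80,500 = $438,075.
Rate = $438,075 / 17,523 hours = $25 per hour.
Year 1: 3,207 × $25 = $80,175. Book value $438,400.
Year 2: 3,337 × $25 = $83,425. Book value $354,975.
Year 3: 3,736 × $25 = $93,400. Book value $261,575.
Year 4: 1,894 × $25 = $47,350. Book value $214,225.

$214,225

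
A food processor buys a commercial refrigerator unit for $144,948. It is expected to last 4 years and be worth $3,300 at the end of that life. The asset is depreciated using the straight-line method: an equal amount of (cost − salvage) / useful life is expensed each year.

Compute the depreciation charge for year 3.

Depreciable base = $144,948 − $3,300 = $141,648.
Annual expense = $141,648 / 4 = $35,412.

$35,412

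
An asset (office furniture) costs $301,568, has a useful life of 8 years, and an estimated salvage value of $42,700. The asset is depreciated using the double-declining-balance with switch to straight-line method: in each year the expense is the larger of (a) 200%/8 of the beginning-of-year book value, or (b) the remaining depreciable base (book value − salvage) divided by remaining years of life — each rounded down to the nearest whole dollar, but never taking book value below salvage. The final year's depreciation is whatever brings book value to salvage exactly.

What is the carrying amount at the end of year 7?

Depreciable base = $301,568 − $42,700 = $258,868.
Year 1: DB = ⌊$301,568 × 200%/8⌋ = $75,392; SL = ⌊$258,868/8⌋ = $32,358 → take DB $75,392. Book value $226,176.
Year 2: DB = ⌊$226,176 × 200%/8⌋ = $56,544; SL = ⌊$183,476/7⌋ = $26,210 → take DB $56,544. Book value $169,632.
Year 3: DB = ⌊$169,632 × 200%/8⌋ = $42,408; SL = ⌊$126,932/6⌋ = $21,155 → take DB $42,408. Book value $127,224.
Year 4: DB = ⌊$127,224 × 200%/8⌋ = $31,806; SL = ⌊$84,524/5⌋ = $16,904 → take DB $31,806. Book value $95,418.
Year 5: DB = ⌊$95,418 × 200%/8⌋ = $23,854; SL = ⌊$52,718/4⌋ = $13,179 → take DB $23,854. Book value $71,564.
Year 6: DB = ⌊$71,564 × 200%/8⌋ = $17,891; SL = ⌊$28,864/3⌋ = $9,621 → take DB $17,891. Book value $53,673.
Year 7: DB = ⌊$53,673 × 200%/8⌋ = $13,418; SL = ⌊$10,973/2⌋ = $5,486 → take DB $13,418, capped at $10,973. Book value $42,700.

$42,700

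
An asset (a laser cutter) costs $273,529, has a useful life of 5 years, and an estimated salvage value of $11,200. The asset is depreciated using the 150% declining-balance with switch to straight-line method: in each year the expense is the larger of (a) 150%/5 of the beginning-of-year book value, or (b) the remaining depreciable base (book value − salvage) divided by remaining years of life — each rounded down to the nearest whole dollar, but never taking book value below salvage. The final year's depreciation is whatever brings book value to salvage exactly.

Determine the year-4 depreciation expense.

$40,943

Depreciable base = $273,529 − $11,200 = $262,329.
Year 1: DB = ⌊$273,529 × 150%/5⌋ = $82,058; SL = ⌊$262,329/5⌋ = $52,465 → take DB $82,058. Book value $191,471.
Year 2: DB = ⌊$191,471 × 150%/5⌋ = $57,441; SL = ⌊$180,271/4⌋ = $45,067 → take DB $57,441. Book value $134,030.
Year 3: DB = ⌊$134,030 × 150%/5⌋ = $40,209; SL = ⌊$122,830/3⌋ = $40,943 → take SL $40,943. Book value $93,087.
Year 4: DB = ⌊$93,087 × 150%/5⌋ = $27,926; SL = ⌊$81,887/2⌋ = $40,943 → take SL $40,943. Book value $52,144.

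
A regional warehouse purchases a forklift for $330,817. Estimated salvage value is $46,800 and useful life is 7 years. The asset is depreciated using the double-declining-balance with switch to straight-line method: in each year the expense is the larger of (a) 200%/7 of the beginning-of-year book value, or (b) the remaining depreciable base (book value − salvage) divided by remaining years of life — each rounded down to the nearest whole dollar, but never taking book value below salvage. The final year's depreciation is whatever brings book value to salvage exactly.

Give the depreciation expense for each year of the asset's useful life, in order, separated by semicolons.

$94,519; $67,513; $48,224; $34,446; $24,604; $14,711; $0

Depreciable base = $330,817 − $46,800 = $284,017.
Year 1: DB = ⌊$330,817 × 200%/7⌋ = $94,519; SL = ⌊$284,017/7⌋ = $40,573 → take DB $94,519. Book value $236,298.
Year 2: DB = ⌊$236,298 × 200%/7⌋ = $67,513; SL = ⌊$189,498/6⌋ = $31,583 → take DB $67,513. Book value $168,785.
Year 3: DB = ⌊$168,785 × 200%/7⌋ = $48,224; SL = ⌊$121,985/5⌋ = $24,397 → take DB $48,224. Book value $120,561.
Year 4: DB = ⌊$120,561 × 200%/7⌋ = $34,446; SL = ⌊$73,761/4⌋ = $18,440 → take DB $34,446. Book value $86,115.
Year 5: DB = ⌊$86,115 × 200%/7⌋ = $24,604; SL = ⌊$39,315/3⌋ = $13,105 → take DB $24,604. Book value $61,511.
Year 6: DB = ⌊$61,511 × 200%/7⌋ = $17,574; SL = ⌊$14,711/2⌋ = $7,355 → take DB $17,574, capped at $14,711. Book value $46,800.
Year 7 (final): $46,800 − $46,800 = $0. Book value $46,800.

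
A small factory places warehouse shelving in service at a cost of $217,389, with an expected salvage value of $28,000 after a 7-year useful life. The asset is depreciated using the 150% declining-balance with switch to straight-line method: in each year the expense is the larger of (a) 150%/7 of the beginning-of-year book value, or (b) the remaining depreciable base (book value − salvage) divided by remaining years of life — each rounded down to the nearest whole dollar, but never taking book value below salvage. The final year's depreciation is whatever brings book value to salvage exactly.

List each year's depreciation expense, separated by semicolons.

Depreciable base = $217,389 − $28,000 = $189,389.
Year 1: DB = ⌊$217,389 × 150%/7⌋ = $46,583; SL = ⌊$189,389/7⌋ = $27,055 → take DB $46,583. Book value $170,806.
Year 2: DB = ⌊$170,806 × 150%/7⌋ = $36,601; SL = ⌊$142,806/6⌋ = $23,801 → take DB $36,601. Book value $134,205.
Year 3: DB = ⌊$134,205 × 150%/7⌋ = $28,758; SL = ⌊$106,205/5⌋ = $21,241 → take DB $28,758. Book value $105,447.
Year 4: DB = ⌊$105,447 × 150%/7⌋ = $22,595; SL = ⌊$77,447/4⌋ = $19,361 → take DB $22,595. Book value $82,852.
Year 5: DB = ⌊$82,852 × 150%/7⌋ = $17,754; SL = ⌊$54,852/3⌋ = $18,284 → take SL $18,284. Book value $64,568.
Year 6: DB = ⌊$64,568 × 150%/7⌋ = $13,836; SL = ⌊$36,568/2⌋ = $18,284 → take SL $18,284. Book value $46,284.
Year 7 (final): $46,284 − $28,000 = $18,284. Book value $28,000.

$46,583; $36,601; $28,758; $22,595; $18,284; $18,284; $18,284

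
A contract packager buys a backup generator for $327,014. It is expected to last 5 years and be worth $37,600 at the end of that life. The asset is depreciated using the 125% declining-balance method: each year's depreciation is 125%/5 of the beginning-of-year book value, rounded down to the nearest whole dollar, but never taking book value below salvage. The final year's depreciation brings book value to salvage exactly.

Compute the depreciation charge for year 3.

$45,986

Depreciable base = $327,014 − $37,600 = $289,414.
Year 1: ⌊$327,014 × 125%/5⌋ = $81,753. Book value $245,261.
Year 2: ⌊$245,261 × 125%/5⌋ = $61,315. Book value $183,946.
Year 3: ⌊$183,946 × 125%/5⌋ = $45,986. Book value $137,960.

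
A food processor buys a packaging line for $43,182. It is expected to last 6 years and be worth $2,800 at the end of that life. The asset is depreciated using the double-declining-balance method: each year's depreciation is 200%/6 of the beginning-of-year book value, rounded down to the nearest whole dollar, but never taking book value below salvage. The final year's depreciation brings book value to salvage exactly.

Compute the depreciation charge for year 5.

Depreciable base = $43,182 − $2,800 = $40,382.
Year 1: ⌊$43,182 × 200%/6⌋ = $14,394. Book value $28,788.
Year 2: ⌊$28,788 × 200%/6⌋ = $9,596. Book value $19,192.
Year 3: ⌊$19,192 × 200%/6⌋ = $6,397. Book value $12,795.
Year 4: ⌊$12,795 × 200%/6⌋ = $4,265. Book value $8,530.
Year 5: ⌊$8,530 × 200%/6⌋ = $2,843. Book value $5,687.

$2,843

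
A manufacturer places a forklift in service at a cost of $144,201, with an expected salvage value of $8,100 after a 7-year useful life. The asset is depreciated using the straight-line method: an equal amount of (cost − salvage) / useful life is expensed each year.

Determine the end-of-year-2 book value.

Depreciable base = $144,201 − $8,100 = $136,101.
Annual expense = $136,101 / 7 = $19,443.
End of year 1: book value $124,758.
End of year 2: book value $105,315.

$105,315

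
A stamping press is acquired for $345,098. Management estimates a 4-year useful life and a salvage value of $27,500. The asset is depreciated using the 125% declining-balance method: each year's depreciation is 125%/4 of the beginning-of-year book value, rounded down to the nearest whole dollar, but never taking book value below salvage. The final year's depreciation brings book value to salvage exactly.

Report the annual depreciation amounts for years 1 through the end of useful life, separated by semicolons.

$107,843; $74,142; $50,972; $84,641

Depreciable base = $345,098 − $27,500 = $317,598.
Year 1: ⌊$345,098 × 125%/4⌋ = $107,843. Book value $237,255.
Year 2: ⌊$237,255 × 125%/4⌋ = $74,142. Book value $163,113.
Year 3: ⌊$163,113 × 125%/4⌋ = $50,972. Book value $112,141.
Year 4 (final): $112,141 − $27,500 = $84,641. Book value $27,500.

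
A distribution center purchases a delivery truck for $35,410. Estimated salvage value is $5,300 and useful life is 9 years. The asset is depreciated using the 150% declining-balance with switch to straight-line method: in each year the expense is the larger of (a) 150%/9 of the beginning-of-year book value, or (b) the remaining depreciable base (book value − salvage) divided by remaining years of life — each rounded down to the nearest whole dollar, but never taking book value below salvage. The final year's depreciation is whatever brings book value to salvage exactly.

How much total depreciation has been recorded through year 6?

Depreciable base = $35,410 − $5,300 = $30,110.
Year 1: DB = ⌊$35,410 × 150%/9⌋ = $5,901; SL = ⌊$30,110/9⌋ = $3,345 → take DB $5,901. Book value $29,509.
Year 2: DB = ⌊$29,509 × 150%/9⌋ = $4,918; SL = ⌊$24,209/8⌋ = $3,026 → take DB $4,918. Book value $24,591.
Year 3: DB = ⌊$24,591 × 150%/9⌋ = $4,098; SL = ⌊$19,291/7⌋ = $2,755 → take DB $4,098. Book value $20,493.
Year 4: DB = ⌊$20,493 × 150%/9⌋ = $3,415; SL = ⌊$15,193/6⌋ = $2,532 → take DB $3,415. Book value $17,078.
Year 5: DB = ⌊$17,078 × 150%/9⌋ = $2,846; SL = ⌊$11,778/5⌋ = $2,355 → take DB $2,846. Book value $14,232.
Year 6: DB = ⌊$14,232 × 150%/9⌋ = $2,372; SL = ⌊$8,932/4⌋ = $2,233 → take DB $2,372. Book value $11,860.
Accumulated through year 6 = $35,410 − $11,860 = $23,550.

$23,550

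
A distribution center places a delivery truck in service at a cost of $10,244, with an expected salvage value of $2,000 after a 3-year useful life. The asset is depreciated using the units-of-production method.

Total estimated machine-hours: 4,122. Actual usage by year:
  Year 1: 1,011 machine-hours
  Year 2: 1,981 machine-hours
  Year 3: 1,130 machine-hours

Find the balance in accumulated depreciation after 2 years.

$5,984

Depreciable base = $10,244 − $2,000 = $8,244.
Rate = $8,244 / 4,122 machine-hours = $2 per machine-hour.
Year 1: 1,011 × $2 = $2,022. Book value $8,222.
Year 2: 1,981 × $2 = $3,962. Book value $4,260.
Accumulated through year 2 = $10,244 − $4,260 = $5,984.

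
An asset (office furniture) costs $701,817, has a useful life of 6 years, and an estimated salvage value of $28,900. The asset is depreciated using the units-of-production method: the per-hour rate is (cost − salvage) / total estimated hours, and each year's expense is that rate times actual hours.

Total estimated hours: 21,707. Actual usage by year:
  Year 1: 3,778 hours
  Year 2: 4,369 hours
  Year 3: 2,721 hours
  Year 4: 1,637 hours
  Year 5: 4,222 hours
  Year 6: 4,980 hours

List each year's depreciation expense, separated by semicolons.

Depreciable base = $701,817 − $28,900 = $672,917.
Rate = $672,917 / 21,707 hours = $31 per hour.
Year 1: 3,778 × $31 = $117,118. Book value $584,699.
Year 2: 4,369 × $31 = $135,439. Book value $449,260.
Year 3: 2,721 × $31 = $84,351. Book value $364,909.
Year 4: 1,637 × $31 = $50,747. Book value $314,162.
Year 5: 4,222 × $31 = $130,882. Book value $183,280.
Year 6: 4,980 × $31 = $154,380. Book value $28,900.

$117,118; $135,439; $84,351; $50,747; $130,882; $154,380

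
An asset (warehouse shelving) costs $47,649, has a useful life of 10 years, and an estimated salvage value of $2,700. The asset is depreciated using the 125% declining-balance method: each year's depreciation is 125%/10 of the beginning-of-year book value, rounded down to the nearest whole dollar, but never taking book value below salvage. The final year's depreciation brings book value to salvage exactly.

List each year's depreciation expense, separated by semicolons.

Depreciable base = $47,649 − $2,700 = $44,949.
Year 1: ⌊$47,649 × 125%/10⌋ = $5,956. Book value $41,693.
Year 2: ⌊$41,693 × 125%/10⌋ = $5,211. Book value $36,482.
Year 3: ⌊$36,482 × 125%/10⌋ = $4,560. Book value $31,922.
Year 4: ⌊$31,922 × 125%/10⌋ = $3,990. Book value $27,932.
Year 5: ⌊$27,932 × 125%/10⌋ = $3,491. Book value $24,441.
Year 6: ⌊$24,441 × 125%/10⌋ = $3,055. Book value $21,386.
Year 7: ⌊$21,386 × 125%/10⌋ = $2,673. Book value $18,713.
Year 8: ⌊$18,713 × 125%/10⌋ = $2,339. Book value $16,374.
Year 9: ⌊$16,374 × 125%/10⌋ = $2,046. Book value $14,328.
Year 10 (final): $14,328 − $2,700 = $11,628. Book value $2,700.

$5,956; $5,211; $4,560; $3,990; $3,491; $3,055; $2,673; $2,339; $2,046; $11,628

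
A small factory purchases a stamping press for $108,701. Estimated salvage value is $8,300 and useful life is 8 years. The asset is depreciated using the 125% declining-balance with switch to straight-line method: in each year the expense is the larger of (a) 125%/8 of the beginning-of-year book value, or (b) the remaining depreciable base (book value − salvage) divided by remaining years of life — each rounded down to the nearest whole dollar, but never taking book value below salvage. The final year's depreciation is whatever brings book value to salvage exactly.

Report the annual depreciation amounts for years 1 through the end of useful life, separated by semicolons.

$16,984; $14,330; $12,091; $11,399; $11,399; $11,399; $11,399; $11,400

Depreciable base = $108,701 − $8,300 = $100,401.
Year 1: DB = ⌊$108,701 × 125%/8⌋ = $16,984; SL = ⌊$100,401/8⌋ = $12,550 → take DB $16,984. Book value $91,717.
Year 2: DB = ⌊$91,717 × 125%/8⌋ = $14,330; SL = ⌊$83,417/7⌋ = $11,916 → take DB $14,330. Book value $77,387.
Year 3: DB = ⌊$77,387 × 125%/8⌋ = $12,091; SL = ⌊$69,087/6⌋ = $11,514 → take DB $12,091. Book value $65,296.
Year 4: DB = ⌊$65,296 × 125%/8⌋ = $10,202; SL = ⌊$56,996/5⌋ = $11,399 → take SL $11,399. Book value $53,897.
Year 5: DB = ⌊$53,897 × 125%/8⌋ = $8,421; SL = ⌊$45,597/4⌋ = $11,399 → take SL $11,399. Book value $42,498.
Year 6: DB = ⌊$42,498 × 125%/8⌋ = $6,640; SL = ⌊$34,198/3⌋ = $11,399 → take SL $11,399. Book value $31,099.
Year 7: DB = ⌊$31,099 × 125%/8⌋ = $4,859; SL = ⌊$22,799/2⌋ = $11,399 → take SL $11,399. Book value $19,700.
Year 8 (final): $19,700 − $8,300 = $11,400. Book value $8,300.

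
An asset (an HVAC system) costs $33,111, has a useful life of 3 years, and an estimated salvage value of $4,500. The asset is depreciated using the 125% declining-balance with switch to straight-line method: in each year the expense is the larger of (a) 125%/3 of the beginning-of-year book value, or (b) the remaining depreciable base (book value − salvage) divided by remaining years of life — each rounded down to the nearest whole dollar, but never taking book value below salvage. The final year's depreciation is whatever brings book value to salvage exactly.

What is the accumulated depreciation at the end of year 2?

$21,843

Depreciable base = $33,111 − $4,500 = $28,611.
Year 1: DB = ⌊$33,111 × 125%/3⌋ = $13,796; SL = ⌊$28,611/3⌋ = $9,537 → take DB $13,796. Book value $19,315.
Year 2: DB = ⌊$19,315 × 125%/3⌋ = $8,047; SL = ⌊$14,815/2⌋ = $7,407 → take DB $8,047. Book value $11,268.
Accumulated through year 2 = $33,111 − $11,268 = $21,843.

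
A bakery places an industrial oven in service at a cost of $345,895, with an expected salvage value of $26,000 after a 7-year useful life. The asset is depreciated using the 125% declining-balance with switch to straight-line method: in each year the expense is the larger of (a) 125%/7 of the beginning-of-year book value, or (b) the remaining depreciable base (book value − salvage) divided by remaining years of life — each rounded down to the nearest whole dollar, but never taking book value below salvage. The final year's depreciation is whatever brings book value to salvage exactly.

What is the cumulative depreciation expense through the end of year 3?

$154,180

Depreciable base = $345,895 − $26,000 = $319,895.
Year 1: DB = ⌊$345,895 × 125%/7⌋ = $61,766; SL = ⌊$319,895/7⌋ = $45,699 → take DB $61,766. Book value $284,129.
Year 2: DB = ⌊$284,129 × 125%/7⌋ = $50,737; SL = ⌊$258,129/6⌋ = $43,021 → take DB $50,737. Book value $233,392.
Year 3: DB = ⌊$233,392 × 125%/7⌋ = $41,677; SL = ⌊$207,392/5⌋ = $41,478 → take DB $41,677. Book value $191,715.
Accumulated through year 3 = $345,895 − $191,715 = $154,180.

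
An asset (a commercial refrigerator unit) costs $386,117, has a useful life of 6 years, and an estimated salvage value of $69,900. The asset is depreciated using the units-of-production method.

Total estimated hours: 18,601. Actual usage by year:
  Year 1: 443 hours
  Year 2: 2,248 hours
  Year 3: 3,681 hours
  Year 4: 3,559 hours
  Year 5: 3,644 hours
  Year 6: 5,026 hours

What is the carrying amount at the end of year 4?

Depreciable base = $386,117 − $69,900 = $316,217.
Rate = $316,217 / 18,601 hours = $17 per hour.
Year 1: 443 × $17 = $7,531. Book value $378,586.
Year 2: 2,248 × $17 = $38,216. Book value $340,370.
Year 3: 3,681 × $17 = $62,577. Book value $277,793.
Year 4: 3,559 × $17 = $60,503. Book value $217,290.

$217,290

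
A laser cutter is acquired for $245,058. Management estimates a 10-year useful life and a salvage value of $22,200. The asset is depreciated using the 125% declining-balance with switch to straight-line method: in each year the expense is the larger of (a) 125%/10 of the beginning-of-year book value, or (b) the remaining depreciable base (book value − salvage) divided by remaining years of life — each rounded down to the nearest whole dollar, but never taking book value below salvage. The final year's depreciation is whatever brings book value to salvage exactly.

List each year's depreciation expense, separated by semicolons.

$30,632; $26,803; $23,452; $20,521; $20,241; $20,241; $20,242; $20,242; $20,242; $20,242

Depreciable base = $245,058 − $22,200 = $222,858.
Year 1: DB = ⌊$245,058 × 125%/10⌋ = $30,632; SL = ⌊$222,858/10⌋ = $22,285 → take DB $30,632. Book value $214,426.
Year 2: DB = ⌊$214,426 × 125%/10⌋ = $26,803; SL = ⌊$192,226/9⌋ = $21,358 → take DB $26,803. Book value $187,623.
Year 3: DB = ⌊$187,623 × 125%/10⌋ = $23,452; SL = ⌊$165,423/8⌋ = $20,677 → take DB $23,452. Book value $164,171.
Year 4: DB = ⌊$164,171 × 125%/10⌋ = $20,521; SL = ⌊$141,971/7⌋ = $20,281 → take DB $20,521. Book value $143,650.
Year 5: DB = ⌊$143,650 × 125%/10⌋ = $17,956; SL = ⌊$121,450/6⌋ = $20,241 → take SL $20,241. Book value $123,409.
Year 6: DB = ⌊$123,409 × 125%/10⌋ = $15,426; SL = ⌊$101,209/5⌋ = $20,241 → take SL $20,241. Book value $103,168.
Year 7: DB = ⌊$103,168 × 125%/10⌋ = $12,896; SL = ⌊$80,968/4⌋ = $20,242 → take SL $20,242. Book value $82,926.
Year 8: DB = ⌊$82,926 × 125%/10⌋ = $10,365; SL = ⌊$60,726/3⌋ = $20,242 → take SL $20,242. Book value $62,684.
Year 9: DB = ⌊$62,684 × 125%/10⌋ = $7,835; SL = ⌊$40,484/2⌋ = $20,242 → take SL $20,242. Book value $42,442.
Year 10 (final): $42,442 − $22,200 = $20,242. Book value $22,200.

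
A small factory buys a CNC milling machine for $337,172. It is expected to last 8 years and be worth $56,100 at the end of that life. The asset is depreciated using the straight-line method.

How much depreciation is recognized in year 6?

$35,134

Depreciable base = $337,172 − $56,100 = $281,072.
Annual expense = $281,072 / 8 = $35,134.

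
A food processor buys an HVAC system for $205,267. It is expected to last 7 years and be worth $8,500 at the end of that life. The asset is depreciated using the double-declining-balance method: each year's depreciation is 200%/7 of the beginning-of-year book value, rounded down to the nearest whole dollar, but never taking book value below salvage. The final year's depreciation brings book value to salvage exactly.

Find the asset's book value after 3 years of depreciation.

Depreciable base = $205,267 − $8,500 = $196,767.
Year 1: ⌊$205,267 × 200%/7⌋ = $58,647. Book value $146,620.
Year 2: ⌊$146,620 × 200%/7⌋ = $41,891. Book value $104,729.
Year 3: ⌊$104,729 × 200%/7⌋ = $29,922. Book value $74,807.

$74,807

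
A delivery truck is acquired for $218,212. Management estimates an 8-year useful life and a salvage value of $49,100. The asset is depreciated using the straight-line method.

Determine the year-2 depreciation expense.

Depreciable base = $218,212 − $49,100 = $169,112.
Annual expense = $169,112 / 8 = $21,139.

$21,139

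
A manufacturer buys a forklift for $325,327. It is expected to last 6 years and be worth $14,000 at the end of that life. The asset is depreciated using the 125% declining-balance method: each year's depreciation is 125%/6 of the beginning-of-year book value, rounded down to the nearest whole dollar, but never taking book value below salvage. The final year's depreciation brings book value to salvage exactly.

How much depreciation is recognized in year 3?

Depreciable base = $325,327 − $14,000 = $311,327.
Year 1: ⌊$325,327 × 125%/6⌋ = $67,776. Book value $257,551.
Year 2: ⌊$257,551 × 125%/6⌋ = $53,656. Book value $203,895.
Year 3: ⌊$203,895 × 125%/6⌋ = $42,478. Book value $161,417.

$42,478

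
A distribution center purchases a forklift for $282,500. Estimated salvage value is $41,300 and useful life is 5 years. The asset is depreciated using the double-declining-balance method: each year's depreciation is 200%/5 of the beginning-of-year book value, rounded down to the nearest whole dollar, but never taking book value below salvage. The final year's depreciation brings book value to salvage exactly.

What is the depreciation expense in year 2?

Depreciable base = $282,500 − $41,300 = $241,200.
Year 1: ⌊$282,500 × 200%/5⌋ = $113,000. Book value $169,500.
Year 2: ⌊$169,500 × 200%/5⌋ = $67,800. Book value $101,700.

$67,800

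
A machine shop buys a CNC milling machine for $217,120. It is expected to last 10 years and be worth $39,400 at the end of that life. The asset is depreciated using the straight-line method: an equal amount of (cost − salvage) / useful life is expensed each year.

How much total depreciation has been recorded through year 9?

$159,948

Depreciable base = $217,120 − $39,400 = $177,720.
Annual expense = $177,720 / 10 = $17,772.
End of year 1: book value $199,348.
End of year 2: book value $181,576.
End of year 3: book value $163,804.
End of year 4: book value $146,032.
End of year 5: book value $128,260.
End of year 6: book value $110,488.
End of year 7: book value $92,716.
End of year 8: book value $74,944.
End of year 9: book value $57,172.
Accumulated through year 9 = $217,120 − $57,172 = $159,948.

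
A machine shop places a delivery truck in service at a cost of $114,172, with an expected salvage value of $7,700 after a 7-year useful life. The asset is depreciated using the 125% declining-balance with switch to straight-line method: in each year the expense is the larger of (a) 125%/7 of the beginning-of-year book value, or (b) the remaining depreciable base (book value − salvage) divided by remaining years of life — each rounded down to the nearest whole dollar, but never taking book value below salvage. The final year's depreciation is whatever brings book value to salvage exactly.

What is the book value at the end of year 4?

Depreciable base = $114,172 − $7,700 = $106,472.
Year 1: DB = ⌊$114,172 × 125%/7⌋ = $20,387; SL = ⌊$106,472/7⌋ = $15,210 → take DB $20,387. Book value $93,785.
Year 2: DB = ⌊$93,785 × 125%/7⌋ = $16,747; SL = ⌊$86,085/6⌋ = $14,347 → take DB $16,747. Book value $77,038.
Year 3: DB = ⌊$77,038 × 125%/7⌋ = $13,756; SL = ⌊$69,338/5⌋ = $13,867 → take SL $13,867. Book value $63,171.
Year 4: DB = ⌊$63,171 × 125%/7⌋ = $11,280; SL = ⌊$55,471/4⌋ = $13,867 → take SL $13,867. Book value $49,304.

$49,304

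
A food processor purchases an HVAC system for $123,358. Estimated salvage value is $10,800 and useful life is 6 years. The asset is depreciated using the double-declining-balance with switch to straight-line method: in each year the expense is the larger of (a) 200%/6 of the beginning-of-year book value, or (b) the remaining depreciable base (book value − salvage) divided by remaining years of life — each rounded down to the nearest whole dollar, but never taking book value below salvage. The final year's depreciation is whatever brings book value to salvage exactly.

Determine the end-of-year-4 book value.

$24,368

Depreciable base = $123,358 − $10,800 = $112,558.
Year 1: DB = ⌊$123,358 × 200%/6⌋ = $41,119; SL = ⌊$112,558/6⌋ = $18,759 → take DB $41,119. Book value $82,239.
Year 2: DB = ⌊$82,239 × 200%/6⌋ = $27,413; SL = ⌊$71,439/5⌋ = $14,287 → take DB $27,413. Book value $54,826.
Year 3: DB = ⌊$54,826 × 200%/6⌋ = $18,275; SL = ⌊$44,026/4⌋ = $11,006 → take DB $18,275. Book value $36,551.
Year 4: DB = ⌊$36,551 × 200%/6⌋ = $12,183; SL = ⌊$25,751/3⌋ = $8,583 → take DB $12,183. Book value $24,368.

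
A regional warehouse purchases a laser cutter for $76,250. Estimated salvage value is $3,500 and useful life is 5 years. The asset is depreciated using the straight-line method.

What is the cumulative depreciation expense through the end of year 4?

$58,200

Depreciable base = $76,250 − $3,500 = $72,750.
Annual expense = $72,750 / 5 = $14,550.
End of year 1: book value $61,700.
End of year 2: book value $47,150.
End of year 3: book value $32,600.
End of year 4: book value $18,050.
Accumulated through year 4 = $76,250 − $18,050 = $58,200.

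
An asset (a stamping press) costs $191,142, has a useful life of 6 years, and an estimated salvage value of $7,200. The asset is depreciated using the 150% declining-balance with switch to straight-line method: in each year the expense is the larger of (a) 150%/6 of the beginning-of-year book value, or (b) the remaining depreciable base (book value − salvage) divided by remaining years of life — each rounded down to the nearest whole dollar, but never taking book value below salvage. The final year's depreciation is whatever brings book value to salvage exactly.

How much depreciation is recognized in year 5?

Depreciable base = $191,142 − $7,200 = $183,942.
Year 1: DB = ⌊$191,142 × 150%/6⌋ = $47,785; SL = ⌊$183,942/6⌋ = $30,657 → take DB $47,785. Book value $143,357.
Year 2: DB = ⌊$143,357 × 150%/6⌋ = $35,839; SL = ⌊$136,157/5⌋ = $27,231 → take DB $35,839. Book value $107,518.
Year 3: DB = ⌊$107,518 × 150%/6⌋ = $26,879; SL = ⌊$100,318/4⌋ = $25,079 → take DB $26,879. Book value $80,639.
Year 4: DB = ⌊$80,639 × 150%/6⌋ = $20,159; SL = ⌊$73,439/3⌋ = $24,479 → take SL $24,479. Book value $56,160.
Year 5: DB = ⌊$56,160 × 150%/6⌋ = $14,040; SL = ⌊$48,960/2⌋ = $24,480 → take SL $24,480. Book value $31,680.

$24,480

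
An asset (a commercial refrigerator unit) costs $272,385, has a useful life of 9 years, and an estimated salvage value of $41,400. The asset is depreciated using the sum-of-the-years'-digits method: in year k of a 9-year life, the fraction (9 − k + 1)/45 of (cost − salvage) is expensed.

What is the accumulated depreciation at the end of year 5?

Depreciable base = $272,385 − $41,400 = $230,985.
Sum of the years' digits = 9+8+7+6+5+4+3+2+1 = 45.
Year 1: $230,985 × 9/45 = $46,197. Book value $226,188.
Year 2: $230,985 × 8/45 = $41,064. Book value $185,124.
Year 3: $230,985 × 7/45 = $35,931. Book value $149,193.
Year 4: $230,985 × 6/45 = $30,798. Book value $118,395.
Year 5: $230,985 × 5/45 = $25,665. Book value $92,730.
Accumulated through year 5 = $272,385 − $92,730 = $179,655.

$179,655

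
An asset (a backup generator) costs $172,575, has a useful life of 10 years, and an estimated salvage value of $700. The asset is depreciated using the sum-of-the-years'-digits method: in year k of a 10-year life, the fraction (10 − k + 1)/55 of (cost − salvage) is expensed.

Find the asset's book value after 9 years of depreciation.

$3,825

Depreciable base = $172,575 − $700 = $171,875.
Sum of the years' digits = 10+9+8+7+6+5+4+3+2+1 = 55.
Year 1: $171,875 × 10/55 = $31,250. Book value $141,325.
Year 2: $171,875 × 9/55 = $28,125. Book value $113,200.
Year 3: $171,875 × 8/55 = $25,000. Book value $88,200.
Year 4: $171,875 × 7/55 = $21,875. Book value $66,325.
Year 5: $171,875 × 6/55 = $18,750. Book value $47,575.
Year 6: $171,875 × 5/55 = $15,625. Book value $31,950.
Year 7: $171,875 × 4/55 = $12,500. Book value $19,450.
Year 8: $171,875 × 3/55 = $9,375. Book value $10,075.
Year 9: $171,875 × 2/55 = $6,250. Book value $3,825.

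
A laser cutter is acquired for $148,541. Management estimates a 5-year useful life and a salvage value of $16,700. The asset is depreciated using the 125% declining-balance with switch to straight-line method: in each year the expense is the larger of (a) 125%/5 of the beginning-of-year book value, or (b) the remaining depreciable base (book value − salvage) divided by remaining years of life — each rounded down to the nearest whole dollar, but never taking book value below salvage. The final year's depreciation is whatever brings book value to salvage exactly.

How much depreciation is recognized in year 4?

Depreciable base = $148,541 − $16,700 = $131,841.
Year 1: DB = ⌊$148,541 × 125%/5⌋ = $37,135; SL = ⌊$131,841/5⌋ = $26,368 → take DB $37,135. Book value $111,406.
Year 2: DB = ⌊$111,406 × 125%/5⌋ = $27,851; SL = ⌊$94,706/4⌋ = $23,676 → take DB $27,851. Book value $83,555.
Year 3: DB = ⌊$83,555 × 125%/5⌋ = $20,888; SL = ⌊$66,855/3⌋ = $22,285 → take SL $22,285. Book value $61,270.
Year 4: DB = ⌊$61,270 × 125%/5⌋ = $15,317; SL = ⌊$44,570/2⌋ = $22,285 → take SL $22,285. Book value $38,985.

$22,285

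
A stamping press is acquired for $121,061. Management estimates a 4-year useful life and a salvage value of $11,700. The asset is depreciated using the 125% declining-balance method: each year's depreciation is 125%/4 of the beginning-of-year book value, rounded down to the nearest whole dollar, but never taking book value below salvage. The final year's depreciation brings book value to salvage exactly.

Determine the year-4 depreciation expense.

$27,640

Depreciable base = $121,061 − $11,700 = $109,361.
Year 1: ⌊$121,061 × 125%/4⌋ = $37,831. Book value $83,230.
Year 2: ⌊$83,230 × 125%/4⌋ = $26,009. Book value $57,221.
Year 3: ⌊$57,221 × 125%/4⌋ = $17,881. Book value $39,340.
Year 4 (final): $39,340 − $11,700 = $27,640. Book value $11,700.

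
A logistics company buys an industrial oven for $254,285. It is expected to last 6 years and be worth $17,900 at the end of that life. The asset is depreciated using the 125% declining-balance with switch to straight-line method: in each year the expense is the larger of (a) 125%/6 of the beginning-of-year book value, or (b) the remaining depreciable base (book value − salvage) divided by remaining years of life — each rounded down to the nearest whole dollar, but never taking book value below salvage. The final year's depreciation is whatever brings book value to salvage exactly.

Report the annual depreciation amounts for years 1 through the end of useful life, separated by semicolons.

Depreciable base = $254,285 − $17,900 = $236,385.
Year 1: DB = ⌊$254,285 × 125%/6⌋ = $52,976; SL = ⌊$236,385/6⌋ = $39,397 → take DB $52,976. Book value $201,309.
Year 2: DB = ⌊$201,309 × 125%/6⌋ = $41,939; SL = ⌊$183,409/5⌋ = $36,681 → take DB $41,939. Book value $159,370.
Year 3: DB = ⌊$159,370 × 125%/6⌋ = $33,202; SL = ⌊$141,470/4⌋ = $35,367 → take SL $35,367. Book value $124,003.
Year 4: DB = ⌊$124,003 × 125%/6⌋ = $25,833; SL = ⌊$106,103/3⌋ = $35,367 → take SL $35,367. Book value $88,636.
Year 5: DB = ⌊$88,636 × 125%/6⌋ = $18,465; SL = ⌊$70,736/2⌋ = $35,368 → take SL $35,368. Book value $53,268.
Year 6 (final): $53,268 − $17,900 = $35,368. Book value $17,900.

$52,976; $41,939; $35,367; $35,367; $35,368; $35,368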